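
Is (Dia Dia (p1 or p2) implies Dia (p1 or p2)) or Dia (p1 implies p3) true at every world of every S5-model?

Valid

Tableau for the negation not ((Dia Dia (p1 or p2) implies Dia (p1 or p2)) or Dia (p1 implies p3)):
1. not ((Dia Dia (p1 or p2) implies Dia (p1 or p2)) or Dia (p1 implies p3)), u
2. not (Dia Dia (p1 or p2) implies Dia (p1 or p2)), u
3. not Dia (p1 implies p3), u
4. Dia Dia (p1 or p2), u
5. not Dia (p1 or p2), u
6. not (p1 implies p3), u
7. p1, u
8. not p3, u
9. not (p1 or p2), u
10. not p1, u
11. not p2, u
Accessibility: uRu
Branch closes: p1 and not p1 both at u.
All branches of the negation close; one closing branch shown above.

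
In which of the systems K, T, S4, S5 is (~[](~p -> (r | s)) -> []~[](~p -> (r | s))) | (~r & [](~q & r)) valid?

S5-tableau for the negation ~((~[](~p -> (r | s)) -> []~[](~p -> (r | s))) | (~r & [](~q & r))):
1. ~((~[](~p -> (r | s)) -> []~[](~p -> (r | s))) | (~r & [](~q & r))), u
2. ~(~[](~p -> (r | s)) -> []~[](~p -> (r | s))), u   [~|-rule on 1]
3. ~(~r & [](~q & r)), u   [~|-rule on 1]
4. ~[](~p -> (r | s)), u   [~->-rule on 2]
5. ~[]~[](~p -> (r | s)), u   [~->-rule on 2]
6. ~[](~q & r), u   [~&-rule on 3 (branches; this branch)]
7. ~(~p -> (r | s)), v   [~[]-rule on 4: fresh world v, uRv]
8. ~p, v   [~->-rule on 7]
9. ~(r | s), v   [~->-rule on 7]
10. ~r, v   [~|-rule on 9]
11. ~s, v   [~|-rule on 9]
12. [](~p -> (r | s)), w   [~[]-rule on 5: fresh world w, uRw]
13. ~p -> (r | s), u   [[]-rule on 12 via wRu]
14. ~p -> (r | s), v   [[]-rule on 12 via wRv]
15. ~p -> (r | s), w   [[]-rule on 12 via wRw]
16. r | s, u   [->-rule on 13 (branches; this branch)]
17. r | s, v   [->-rule on 14 (branches; this branch)]
18. r | s, w   [->-rule on 15 (branches; this branch)]
19. s, u   [|-rule on 16 (branches; this branch)]
20. s, v   [|-rule on 17 (branches; this branch)]
Accessibility: uRu, uRv, uRw, vRu, vRv, vRw, wRu, wRv, wRw
Branch closes: s and ~s both at v.
Every branch closes (one shown): valid in S5.
S4-tableau for the negation ~((~[](~p -> (r | s)) -> []~[](~p -> (r | s))) | (~r & [](~q & r))):
1. ~((~[](~p -> (r | s)) -> []~[](~p -> (r | s))) | (~r & [](~q & r))), u
2. ~(~[](~p -> (r | s)) -> []~[](~p -> (r | s))), u   [~|-rule on 1]
3. ~(~r & [](~q & r)), u   [~|-rule on 1]
4. ~[](~p -> (r | s)), u   [~->-rule on 2]
5. ~[]~[](~p -> (r | s)), u   [~->-rule on 2]
6. ~[](~q & r), u   [~&-rule on 3 (branches; this branch)]
7. ~(~p -> (r | s)), v   [~[]-rule on 4: fresh world v, uRv]
8. ~p, v   [~->-rule on 7]
9. ~(r | s), v   [~->-rule on 7]
10. ~r, v   [~|-rule on 9]
11. ~s, v   [~|-rule on 9]
12. [](~p -> (r | s)), w   [~[]-rule on 5: fresh world w, uRw]
13. ~p -> (r | s), w   [[]-rule on 12 via wRw]
14. r | s, w   [->-rule on 13 (branches; this branch)]
15. s, w   [|-rule on 14 (branches; this branch)]
16. ~(~q & r), x   [~[]-rule on 6: fresh world x, uRx]
17. ~r, x   [~&-rule on 16 (branches; this branch)]
Accessibility: uRu, uRv, uRw, uRx, vRv, wRw, xRx
Complete open branch: countermodel on an S4-frame, so not valid in S4, nor in K, T (the same frame is also a K-frame and a T-frame).

S5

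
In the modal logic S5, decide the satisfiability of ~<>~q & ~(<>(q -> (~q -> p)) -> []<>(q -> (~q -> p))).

Unsatisfiable (every branch closes)

1. ~<>~q & ~(<>(q -> (~q -> p)) -> []<>(q -> (~q -> p))), u
2. ~<>~q, u
3. ~(<>(q -> (~q -> p)) -> []<>(q -> (~q -> p))), u
4. <>(q -> (~q -> p)), u
5. ~[]<>(q -> (~q -> p)), u
6. q, u
7. q -> (~q -> p), v
8. q, v
9. ~q -> p, v
10. p, v
11. ~<>(q -> (~q -> p)), w
12. q, w
13. ~(q -> (~q -> p)), u
14. ~(~q -> p), u
15. ~q, u
16. ~p, u
Accessibility: uRu, uRv, uRw, vRu, vRv, vRw, wRu, wRv, wRw
Branch closes: q and ~q both at u.
Every branch closes; the branch above is one of them.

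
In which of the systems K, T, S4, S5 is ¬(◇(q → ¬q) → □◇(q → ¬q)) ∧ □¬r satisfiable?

S5-tableau for the formula:
1. ¬(◇(q → ¬q) → □◇(q → ¬q)) ∧ □¬r, 0
2. ¬(◇(q → ¬q) → □◇(q → ¬q)), 0
3. □¬r, 0
4. ◇(q → ¬q), 0
5. ¬□◇(q → ¬q), 0
6. ¬r, 0
7. q → ¬q, 1
8. ¬r, 1
9. ¬q, 1
10. ¬◇(q → ¬q), 2
11. ¬r, 2
12. ¬(q → ¬q), 0
13. q, 0
14. ¬(q → ¬q), 1
15. q, 1
Accessibility: 0R0, 0R1, 0R2, 1R0, 1R1, 1R2, 2R0, 2R1, 2R2
Branch closes: q and ¬q both at 1.
Every branch closes (one shown): unsatisfiable in S5.
S4-tableau for the formula:
1. ¬(◇(q → ¬q) → □◇(q → ¬q)) ∧ □¬r, 0
2. ¬(◇(q → ¬q) → □◇(q → ¬q)), 0
3. □¬r, 0
4. ◇(q → ¬q), 0
5. ¬□◇(q → ¬q), 0
6. ¬r, 0
7. q → ¬q, 1
8. ¬r, 1
9. ¬q, 1
10. ¬◇(q → ¬q), 2
11. ¬r, 2
12. ¬(q → ¬q), 2
13. q, 2
Accessibility: 0R0, 0R1, 0R2, 1R1, 2R2
Complete open branch: satisfiable in S4, hence also in K, T (this S4-model is also a K-model and a T-model).

K, T, S4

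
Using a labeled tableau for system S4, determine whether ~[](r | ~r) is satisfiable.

No, unsatisfiable

1. ~[](r | ~r), 0
2. ~(r | ~r), 1
3. ~r, 1
4. r, 1
Accessibility: 0R0, 0R1, 1R1
Branch closes: r and ~r both at 1.
(One branch shown.) All branches close.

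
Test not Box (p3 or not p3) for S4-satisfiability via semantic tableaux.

1. not Box (p3 or not p3), w0
2. not (p3 or not p3), w1   [neg-Box-rule on 1: fresh world w1, w0Rw1]
3. not p3, w1   [neg-or-rule on 2]
4. p3, w1   [neg-or-rule on 2]
Accessibility: w0Rw0, w0Rw1, w1Rw1
Branch closes: p3 and not p3 both at w1.
Every branch closes; the branch above is one of them.

No, unsatisfiable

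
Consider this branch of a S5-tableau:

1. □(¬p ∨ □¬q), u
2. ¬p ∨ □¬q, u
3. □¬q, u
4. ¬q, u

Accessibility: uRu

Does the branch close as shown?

There is no literal clash: for every atom and world, at most one sign appears.

Not closed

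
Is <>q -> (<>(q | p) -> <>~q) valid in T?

Tableau for the negation ~(<>q -> (<>(q | p) -> <>~q)):
1. ~(<>q -> (<>(q | p) -> <>~q)), u
2. <>q, u   [~->-rule on 1]
3. ~(<>(q | p) -> <>~q), u   [~->-rule on 1]
4. <>(q | p), u   [~->-rule on 3]
5. ~<>~q, u   [~->-rule on 3]
6. q, u   [~<>-rule on 5 via uRu]
7. q, v   [<>-rule on 2: fresh world v, uRv]
8. q | p, w   [<>-rule on 4: fresh world w, uRw]
9. q, w   [~<>-rule on 5 via uRw]
10. p, w   [|-rule on 8 (branches; this branch)]
Accessibility: uRu, uRv, uRw, vRv, wRw
The negation has an open branch (countermodel exists).

No, not valid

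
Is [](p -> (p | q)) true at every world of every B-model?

Valid

Tableau for the negation ~[](p -> (p | q)):
1. ~[](p -> (p | q)), 0
2. ~(p -> (p | q)), 1
3. p, 1
4. ~(p | q), 1
5. ~p, 1
6. ~q, 1
Accessibility: 0R0, 0R1, 1R0, 1R1
Branch closes: p and ~p both at 1.
Every branch of the negation's tableau closes; the branch above is one of them.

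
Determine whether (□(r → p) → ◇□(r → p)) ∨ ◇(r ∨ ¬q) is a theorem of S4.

Valid

Tableau for the negation ¬((□(r → p) → ◇□(r → p)) ∨ ◇(r ∨ ¬q)):
1. ¬((□(r → p) → ◇□(r → p)) ∨ ◇(r ∨ ¬q)), 0
2. ¬(□(r → p) → ◇□(r → p)), 0   [¬∨-rule on 1]
3. ¬◇(r ∨ ¬q), 0   [¬∨-rule on 1]
4. □(r → p), 0   [¬→-rule on 2]
5. ¬◇□(r → p), 0   [¬→-rule on 2]
6. ¬(r ∨ ¬q), 0   [¬◇-rule on 3 via 0R0]
7. ¬r, 0   [¬∨-rule on 6]
8. q, 0   [¬∨-rule on 6]
9. r → p, 0   [□-rule on 4 via 0R0]
10. ¬□(r → p), 0   [¬◇-rule on 5 via 0R0]
11. p, 0   [→-rule on 9 (branches; this branch)]
12. ¬(r → p), 1   [¬□-rule on 10: fresh world 1, 0R1]
13. r, 1   [¬→-rule on 12]
14. ¬p, 1   [¬→-rule on 12]
15. ¬(r ∨ ¬q), 1   [¬◇-rule on 3 via 0R1]
16. ¬r, 1   [¬∨-rule on 15]
17. q, 1   [¬∨-rule on 15]
Accessibility: 0R0, 0R1, 1R1
Branch closes: r and ¬r both at 1.
All branches of the negation close; one closing branch shown above.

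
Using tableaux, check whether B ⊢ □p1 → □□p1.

Not valid

Tableau for the negation ¬(□p1 → □□p1):
1. ¬(□p1 → □□p1), u
2. □p1, u
3. ¬□□p1, u
4. p1, u
5. ¬□p1, v
6. p1, v
7. ¬p1, w
Accessibility: uRu, uRv, vRu, vRv, vRw, wRv, wRw
The negation has an open branch (countermodel exists).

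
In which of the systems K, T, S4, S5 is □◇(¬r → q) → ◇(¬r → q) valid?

T, S4, S5

T-tableau for the negation ¬(□◇(¬r → q) → ◇(¬r → q)):
1. ¬(□◇(¬r → q) → ◇(¬r → q)), w0
2. □◇(¬r → q), w0
3. ¬◇(¬r → q), w0
4. ◇(¬r → q), w0
5. ¬(¬r → q), w0
6. ¬r, w0
7. ¬q, w0
8. ¬r → q, w1
9. ◇(¬r → q), w1
10. ¬(¬r → q), w1
11. ¬r, w1
12. ¬q, w1
13. q, w1
Accessibility: w0Rw0, w0Rw1, w1Rw1
Branch closes: q and ¬q both at w1.
Every branch closes (one shown): valid in T, hence also in S4, S5 (every theorem of T is a theorem of S4 and S5).
K-tableau for the negation ¬(□◇(¬r → q) → ◇(¬r → q)):
1. ¬(□◇(¬r → q) → ◇(¬r → q)), w0
2. □◇(¬r → q), w0
3. ¬◇(¬r → q), w0
Complete open branch: countermodel on a K-frame, so not valid in K.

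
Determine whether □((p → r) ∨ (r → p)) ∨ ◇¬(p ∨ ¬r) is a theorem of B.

Tableau for the negation ¬(□((p → r) ∨ (r → p)) ∨ ◇¬(p ∨ ¬r)):
1. ¬(□((p → r) ∨ (r → p)) ∨ ◇¬(p ∨ ¬r)), u
2. ¬□((p → r) ∨ (r → p)), u
3. ¬◇¬(p ∨ ¬r), u
4. p ∨ ¬r, u
5. ¬r, u
6. ¬((p → r) ∨ (r → p)), v
7. ¬(p → r), v
8. ¬(r → p), v
9. p, v
10. ¬r, v
11. r, v
12. ¬p, v
Accessibility: uRu, uRv, vRu, vRv
Branch closes: r and ¬r both at v.
Every branch of the negation's tableau closes; the branch above is one of them.

Valid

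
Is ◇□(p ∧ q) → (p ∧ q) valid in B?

Valid

Tableau for the negation ¬(◇□(p ∧ q) → (p ∧ q)):
1. ¬(◇□(p ∧ q) → (p ∧ q)), 0
2. ◇□(p ∧ q), 0   [¬→-rule on 1]
3. ¬(p ∧ q), 0   [¬→-rule on 1]
4. ¬q, 0   [¬∧-rule on 3 (branches; this branch)]
5. □(p ∧ q), 1   [◇-rule on 2: fresh world 1, 0R1]
6. p ∧ q, 0   [□-rule on 5 via 1R0]
7. p, 0   [∧-rule on 6]
8. q, 0   [∧-rule on 6]
Accessibility: 0R0, 0R1, 1R0, 1R1
Branch closes: q and ¬q both at 0.
Every branch of the negation's tableau closes; the branch above is one of them.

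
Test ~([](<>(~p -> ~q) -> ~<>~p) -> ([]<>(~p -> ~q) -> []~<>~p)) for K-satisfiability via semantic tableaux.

1. ~([](<>(~p -> ~q) -> ~<>~p) -> ([]<>(~p -> ~q) -> []~<>~p)), w0
2. [](<>(~p -> ~q) -> ~<>~p), w0
3. ~([]<>(~p -> ~q) -> []~<>~p), w0
4. []<>(~p -> ~q), w0
5. ~[]~<>~p, w0
6. <>~p, w1
7. <>(~p -> ~q) -> ~<>~p, w1
8. <>(~p -> ~q), w1
9. ~<>(~p -> ~q), w1
10. ~p, w2
11. ~(~p -> ~q), w2
12. q, w2
13. ~p -> ~q, w3
14. ~(~p -> ~q), w3
15. ~p, w3
16. q, w3
17. ~q, w3
Accessibility: w0Rw1, w1Rw2, w1Rw3
Branch closes: q and ~q both at w3.
Every branch closes; the branch above is one of them.

Unsatisfiable (every branch closes)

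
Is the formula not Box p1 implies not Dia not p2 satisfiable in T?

Yes, satisfiable

1. not Box p1 implies not Dia not p2, 0
2. not Dia not p2, 0
3. p2, 0
Accessibility: 0R0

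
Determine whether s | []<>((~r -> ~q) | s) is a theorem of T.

Tableau for the negation ~(s | []<>((~r -> ~q) | s)):
1. ~(s | []<>((~r -> ~q) | s)), u
2. ~s, u
3. ~[]<>((~r -> ~q) | s), u
4. ~<>((~r -> ~q) | s), v
5. ~((~r -> ~q) | s), v
6. ~(~r -> ~q), v
7. ~s, v
8. ~r, v
9. q, v
Accessibility: uRu, uRv, vRv
The negation has an open branch (countermodel exists).

Invalid (countermodel exists)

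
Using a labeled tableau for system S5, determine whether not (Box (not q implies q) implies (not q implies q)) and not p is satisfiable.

1. not (Box (not q implies q) implies (not q implies q)) and not p, w0
2. not (Box (not q implies q) implies (not q implies q)), w0
3. not p, w0
4. Box (not q implies q), w0
5. not (not q implies q), w0
6. not q, w0
7. not q implies q, w0
8. q, w0
Accessibility: w0Rw0
Branch closes: q and not q both at w0.
All branches of the tableau close; one closing branch shown above.

Unsatisfiable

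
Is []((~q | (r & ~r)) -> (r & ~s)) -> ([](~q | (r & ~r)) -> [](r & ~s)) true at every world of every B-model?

Yes, valid

Tableau for the negation ~([]((~q | (r & ~r)) -> (r & ~s)) -> ([](~q | (r & ~r)) -> [](r & ~s))):
1. ~([]((~q | (r & ~r)) -> (r & ~s)) -> ([](~q | (r & ~r)) -> [](r & ~s))), w0
2. []((~q | (r & ~r)) -> (r & ~s)), w0   [~->-rule on 1]
3. ~([](~q | (r & ~r)) -> [](r & ~s)), w0   [~->-rule on 1]
4. [](~q | (r & ~r)), w0   [~->-rule on 3]
5. ~[](r & ~s), w0   [~->-rule on 3]
6. (~q | (r & ~r)) -> (r & ~s), w0   [[]-rule on 2 via w0Rw0]
7. ~q | (r & ~r), w0   [[]-rule on 4 via w0Rw0]
8. r & ~s, w0   [->-rule on 6 (branches; this branch)]
9. r, w0   [&-rule on 8]
10. ~s, w0   [&-rule on 8]
11. ~q, w0   [|-rule on 7 (branches; this branch)]
12. ~(r & ~s), w1   [~[]-rule on 5: fresh world w1, w0Rw1]
13. (~q | (r & ~r)) -> (r & ~s), w1   [[]-rule on 2 via w0Rw1]
14. ~q | (r & ~r), w1   [[]-rule on 4 via w0Rw1]
15. s, w1   [~&-rule on 12 (branches; this branch)]
16. ~(~q | (r & ~r)), w1   [->-rule on 13 (branches; this branch)]
17. q, w1   [~|-rule on 16]
18. ~(r & ~r), w1   [~|-rule on 16]
19. r & ~r, w1   [|-rule on 14 (branches; this branch)]
20. r, w1   [&-rule on 19]
21. ~r, w1   [&-rule on 19]
Accessibility: w0Rw0, w0Rw1, w1Rw0, w1Rw1
Branch closes: r and ~r both at w1.
Every branch of the negation's tableau closes; the branch above is one of them.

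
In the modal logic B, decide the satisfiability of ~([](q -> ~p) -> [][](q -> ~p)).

Satisfiable

1. ~([](q -> ~p) -> [][](q -> ~p)), 0
2. [](q -> ~p), 0   [~->-rule on 1]
3. ~[][](q -> ~p), 0   [~->-rule on 1]
4. q -> ~p, 0   [[]-rule on 2 via 0R0]
5. ~p, 0   [->-rule on 4 (branches; this branch)]
6. ~[](q -> ~p), 1   [~[]-rule on 3: fresh world 1, 0R1]
7. q -> ~p, 1   [[]-rule on 2 via 0R1]
8. ~p, 1   [->-rule on 7 (branches; this branch)]
9. ~(q -> ~p), 2   [~[]-rule on 6: fresh world 2, 1R2]
10. q, 2   [~->-rule on 9]
11. p, 2   [~->-rule on 9]
Accessibility: 0R0, 0R1, 1R0, 1R1, 1R2, 2R1, 2R2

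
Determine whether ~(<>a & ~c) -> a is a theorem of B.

Tableau for the negation ~(~(<>a & ~c) -> a):
1. ~(~(<>a & ~c) -> a), w0
2. ~(<>a & ~c), w0
3. ~a, w0
4. c, w0
Accessibility: w0Rw0
The negation has an open branch (countermodel exists).

No, not valid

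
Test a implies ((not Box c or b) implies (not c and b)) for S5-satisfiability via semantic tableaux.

Satisfiable

1. a implies ((not Box c or b) implies (not c and b)), u
2. (not Box c or b) implies (not c and b), u
3. not c and b, u
4. not c, u
5. b, u
Accessibility: uRu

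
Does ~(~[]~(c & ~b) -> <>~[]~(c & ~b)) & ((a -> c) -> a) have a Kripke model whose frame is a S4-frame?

Unsatisfiable (every branch closes)

1. ~(~[]~(c & ~b) -> <>~[]~(c & ~b)) & ((a -> c) -> a), w0
2. ~(~[]~(c & ~b) -> <>~[]~(c & ~b)), w0
3. (a -> c) -> a, w0
4. ~[]~(c & ~b), w0
5. ~<>~[]~(c & ~b), w0
6. []~(c & ~b), w0
7. ~(c & ~b), w0
8. ~(a -> c), w0
9. a, w0
10. ~c, w0
11. b, w0
12. c & ~b, w1
13. c, w1
14. ~b, w1
15. []~(c & ~b), w1
16. ~(c & ~b), w1
17. b, w1
Accessibility: w0Rw0, w0Rw1, w1Rw1
Branch closes: b and ~b both at w1.
Every branch closes; the branch above is one of them.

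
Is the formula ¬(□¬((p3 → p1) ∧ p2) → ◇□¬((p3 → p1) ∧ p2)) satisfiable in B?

1. ¬(□¬((p3 → p1) ∧ p2) → ◇□¬((p3 → p1) ∧ p2)), 0
2. □¬((p3 → p1) ∧ p2), 0
3. ¬◇□¬((p3 → p1) ∧ p2), 0
4. ¬((p3 → p1) ∧ p2), 0
5. ¬□¬((p3 → p1) ∧ p2), 0
6. ¬(p3 → p1), 0
7. p3, 0
8. ¬p1, 0
9. (p3 → p1) ∧ p2, 1
10. p3 → p1, 1
11. p2, 1
12. ¬((p3 → p1) ∧ p2), 1
13. ¬□¬((p3 → p1) ∧ p2), 1
14. p1, 1
15. ¬(p3 → p1), 1
16. p3, 1
17. ¬p1, 1
Accessibility: 0R0, 0R1, 1R0, 1R1
Branch closes: p1 and ¬p1 both at 1.
(One branch shown.) All branches close.

No, unsatisfiable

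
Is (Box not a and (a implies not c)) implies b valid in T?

Tableau for the negation not ((Box not a and (a implies not c)) implies b):
1. not ((Box not a and (a implies not c)) implies b), w0
2. Box not a and (a implies not c), w0
3. not b, w0
4. Box not a, w0
5. a implies not c, w0
6. not a, w0
7. not c, w0
Accessibility: w0Rw0
The negation has an open branch (countermodel exists).

Not valid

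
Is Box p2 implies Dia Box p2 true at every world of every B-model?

Valid

Tableau for the negation not (Box p2 implies Dia Box p2):
1. not (Box p2 implies Dia Box p2), u
2. Box p2, u
3. not Dia Box p2, u
4. p2, u
5. not Box p2, u
6. not p2, v
7. p2, v
Accessibility: uRu, uRv, vRu, vRv
Branch closes: p2 and not p2 both at v.
All branches of the negation close; one closing branch shown above.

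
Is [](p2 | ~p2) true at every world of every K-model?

Tableau for the negation ~[](p2 | ~p2):
1. ~[](p2 | ~p2), 0
2. ~(p2 | ~p2), 1
3. ~p2, 1
4. p2, 1
Accessibility: 0R1
Branch closes: p2 and ~p2 both at 1.
All branches of the negation close; one closing branch shown above.

Valid in K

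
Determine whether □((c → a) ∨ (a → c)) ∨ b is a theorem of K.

Yes, valid

Tableau for the negation ¬(□((c → a) ∨ (a → c)) ∨ b):
1. ¬(□((c → a) ∨ (a → c)) ∨ b), u
2. ¬□((c → a) ∨ (a → c)), u
3. ¬b, u
4. ¬((c → a) ∨ (a → c)), v
5. ¬(c → a), v
6. ¬(a → c), v
7. c, v
8. ¬a, v
9. a, v
10. ¬c, v
Accessibility: uRv
Branch closes: a and ¬a both at v.
Every branch of the negation's tableau closes; the branch above is one of them.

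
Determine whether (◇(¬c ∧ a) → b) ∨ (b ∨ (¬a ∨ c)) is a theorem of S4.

Tableau for the negation ¬((◇(¬c ∧ a) → b) ∨ (b ∨ (¬a ∨ c))):
1. ¬((◇(¬c ∧ a) → b) ∨ (b ∨ (¬a ∨ c))), w0
2. ¬(◇(¬c ∧ a) → b), w0   [¬∨-rule on 1]
3. ¬(b ∨ (¬a ∨ c)), w0   [¬∨-rule on 1]
4. ◇(¬c ∧ a), w0   [¬→-rule on 2]
5. ¬b, w0   [¬→-rule on 2]
6. ¬(¬a ∨ c), w0   [¬∨-rule on 3]
7. a, w0   [¬∨-rule on 6]
8. ¬c, w0   [¬∨-rule on 6]
9. ¬c ∧ a, w1   [◇-rule on 4: fresh world w1, w0Rw1]
10. ¬c, w1   [∧-rule on 9]
11. a, w1   [∧-rule on 9]
Accessibility: w0Rw0, w0Rw1, w1Rw1
The negation has an open branch (countermodel exists).

Invalid (countermodel exists)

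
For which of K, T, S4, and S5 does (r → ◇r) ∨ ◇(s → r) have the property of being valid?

T, S4, S5

K-tableau for the negation ¬((r → ◇r) ∨ ◇(s → r)):
1. ¬((r → ◇r) ∨ ◇(s → r)), u
2. ¬(r → ◇r), u
3. ¬◇(s → r), u
4. r, u
5. ¬◇r, u
Complete open branch: countermodel on a K-frame, so not valid in K.
T-tableau for the negation ¬((r → ◇r) ∨ ◇(s → r)):
1. ¬((r → ◇r) ∨ ◇(s → r)), u
2. ¬(r → ◇r), u
3. ¬◇(s → r), u
4. r, u
5. ¬◇r, u
6. ¬(s → r), u
7. s, u
8. ¬r, u
Accessibility: uRu
Branch closes: r and ¬r both at u.
Every branch closes (one shown): valid in T, hence also in S4, S5 (every theorem of T is a theorem of S4 and S5).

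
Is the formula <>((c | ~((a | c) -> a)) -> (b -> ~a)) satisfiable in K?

1. <>((c | ~((a | c) -> a)) -> (b -> ~a)), w0
2. (c | ~((a | c) -> a)) -> (b -> ~a), w1
3. b -> ~a, w1
4. ~a, w1
Accessibility: w0Rw1

Yes, satisfiable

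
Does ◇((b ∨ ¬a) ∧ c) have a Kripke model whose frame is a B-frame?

1. ◇((b ∨ ¬a) ∧ c), 0
2. (b ∨ ¬a) ∧ c, 1
3. b ∨ ¬a, 1
4. c, 1
5. ¬a, 1
Accessibility: 0R0, 0R1, 1R0, 1R1

Satisfiable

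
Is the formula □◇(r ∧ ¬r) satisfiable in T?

Unsatisfiable (every branch closes)

1. □◇(r ∧ ¬r), u
2. ◇(r ∧ ¬r), u
3. r ∧ ¬r, v
4. r, v
5. ¬r, v
Accessibility: uRu, uRv, vRv
Branch closes: r and ¬r both at v.
Every branch closes; the branch above is one of them.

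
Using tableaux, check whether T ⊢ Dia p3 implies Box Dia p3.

Tableau for the negation not (Dia p3 implies Box Dia p3):
1. not (Dia p3 implies Box Dia p3), w0
2. Dia p3, w0   [neg-implies-rule on 1]
3. not Box Dia p3, w0   [neg-implies-rule on 1]
4. p3, w1   [Dia-rule on 2: fresh world w1, w0Rw1]
5. not Dia p3, w2   [neg-Box-rule on 3: fresh world w2, w0Rw2]
6. not p3, w2   [neg-Dia-rule on 5 via w2Rw2]
Accessibility: w0Rw0, w0Rw1, w0Rw2, w1Rw1, w2Rw2
The negation has an open branch (countermodel exists).

Invalid (countermodel exists)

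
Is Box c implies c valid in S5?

Valid

Tableau for the negation not (Box c implies c):
1. not (Box c implies c), u
2. Box c, u
3. not c, u
4. c, u
Accessibility: uRu
Branch closes: c and not c both at u.
All branches of the negation close; one closing branch shown above.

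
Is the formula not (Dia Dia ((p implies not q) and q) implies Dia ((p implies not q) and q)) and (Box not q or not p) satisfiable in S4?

No, unsatisfiable

1. not (Dia Dia ((p implies not q) and q) implies Dia ((p implies not q) and q)) and (Box not q or not p), u
2. not (Dia Dia ((p implies not q) and q) implies Dia ((p implies not q) and q)), u
3. Box not q or not p, u
4. Dia Dia ((p implies not q) and q), u
5. not Dia ((p implies not q) and q), u
6. not ((p implies not q) and q), u
7. not p, u
8. not q, u
9. Dia ((p implies not q) and q), v
10. not ((p implies not q) and q), v
11. not (p implies not q), v
12. p, v
13. q, v
14. (p implies not q) and q, w
15. p implies not q, w
16. q, w
17. not ((p implies not q) and q), w
18. not p, w
19. not (p implies not q), w
20. p, w
Accessibility: uRu, uRv, uRw, vRv, vRw, wRw
Branch closes: p and not p both at w.
Every branch closes; the branch above is one of them.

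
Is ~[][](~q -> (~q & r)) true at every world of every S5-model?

Invalid (countermodel exists)

Tableau for the negation [][](~q -> (~q & r)):
1. [][](~q -> (~q & r)), 0
2. [](~q -> (~q & r)), 0
3. ~q -> (~q & r), 0
4. ~q & r, 0
5. ~q, 0
6. r, 0
Accessibility: 0R0
The negation has an open branch (countermodel exists).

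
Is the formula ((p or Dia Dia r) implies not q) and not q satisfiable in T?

1. ((p or Dia Dia r) implies not q) and not q, u
2. (p or Dia Dia r) implies not q, u
3. not q, u
Accessibility: uRu

Satisfiable (open branch found)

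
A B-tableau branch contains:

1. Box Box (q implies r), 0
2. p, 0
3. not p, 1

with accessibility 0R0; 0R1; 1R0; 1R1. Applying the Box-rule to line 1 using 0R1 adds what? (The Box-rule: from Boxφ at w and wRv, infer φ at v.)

Box (q implies r), 1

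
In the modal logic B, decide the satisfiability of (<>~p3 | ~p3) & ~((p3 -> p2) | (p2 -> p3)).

1. (<>~p3 | ~p3) & ~((p3 -> p2) | (p2 -> p3)), u
2. <>~p3 | ~p3, u
3. ~((p3 -> p2) | (p2 -> p3)), u
4. ~(p3 -> p2), u
5. ~(p2 -> p3), u
6. p3, u
7. ~p2, u
8. p2, u
9. ~p3, u
Accessibility: uRu
Branch closes: p2 and ~p2 both at u.
All branches of the tableau close; one closing branch shown above.

Unsatisfiable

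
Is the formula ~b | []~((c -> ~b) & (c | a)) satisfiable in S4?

1. ~b | []~((c -> ~b) & (c | a)), w0
2. []~((c -> ~b) & (c | a)), w0   [|-rule on 1 (branches; this branch)]
3. ~((c -> ~b) & (c | a)), w0   [[]-rule on 2 via w0Rw0]
4. ~(c | a), w0   [~&-rule on 3 (branches; this branch)]
5. ~c, w0   [~|-rule on 4]
6. ~a, w0   [~|-rule on 4]
Accessibility: w0Rw0

Yes, satisfiable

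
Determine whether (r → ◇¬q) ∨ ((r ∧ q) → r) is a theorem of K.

Tableau for the negation ¬((r → ◇¬q) ∨ ((r ∧ q) → r)):
1. ¬((r → ◇¬q) ∨ ((r ∧ q) → r)), 0
2. ¬(r → ◇¬q), 0
3. ¬((r ∧ q) → r), 0
4. r, 0
5. ¬◇¬q, 0
6. r ∧ q, 0
7. ¬r, 0
Branch closes: r and ¬r both at 0.
All branches of the negation close; one closing branch shown above.

Valid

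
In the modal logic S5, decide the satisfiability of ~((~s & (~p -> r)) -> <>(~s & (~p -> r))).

1. ~((~s & (~p -> r)) -> <>(~s & (~p -> r))), w0
2. ~s & (~p -> r), w0
3. ~<>(~s & (~p -> r)), w0
4. ~s, w0
5. ~p -> r, w0
6. ~(~s & (~p -> r)), w0
7. r, w0
8. ~(~p -> r), w0
9. ~p, w0
10. ~r, w0
Accessibility: w0Rw0
Branch closes: r and ~r both at w0.
Every branch closes; the branch above is one of them.

Unsatisfiable (every branch closes)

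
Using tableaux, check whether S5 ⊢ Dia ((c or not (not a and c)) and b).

Invalid (countermodel exists)

Tableau for the negation not Dia ((c or not (not a and c)) and b):
1. not Dia ((c or not (not a and c)) and b), 0
2. not ((c or not (not a and c)) and b), 0
3. not b, 0
Accessibility: 0R0
The negation has an open branch (countermodel exists).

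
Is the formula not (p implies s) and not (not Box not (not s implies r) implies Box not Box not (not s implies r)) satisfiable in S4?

Satisfiable (open branch found)

1. not (p implies s) and not (not Box not (not s implies r) implies Box not Box not (not s implies r)), 0
2. not (p implies s), 0
3. not (not Box not (not s implies r) implies Box not Box not (not s implies r)), 0
4. p, 0
5. not s, 0
6. not Box not (not s implies r), 0
7. not Box not Box not (not s implies r), 0
8. not s implies r, 1
9. r, 1
10. Box not (not s implies r), 2
11. not (not s implies r), 2
12. not s, 2
13. not r, 2
Accessibility: 0R0, 0R1, 0R2, 1R1, 2R2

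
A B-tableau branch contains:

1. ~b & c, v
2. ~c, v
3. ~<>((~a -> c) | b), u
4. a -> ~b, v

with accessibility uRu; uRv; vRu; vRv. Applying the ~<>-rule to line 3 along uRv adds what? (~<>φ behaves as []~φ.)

~<>φ behaves as []~φ: propagate the negated body to each accessible world.

~((~a -> c) | b), v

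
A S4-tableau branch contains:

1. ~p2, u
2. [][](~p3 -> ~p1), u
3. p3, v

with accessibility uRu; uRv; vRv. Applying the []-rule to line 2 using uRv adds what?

[](~p3 -> ~p1), v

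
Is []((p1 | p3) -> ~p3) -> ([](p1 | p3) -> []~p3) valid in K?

Valid in K

Tableau for the negation ~([]((p1 | p3) -> ~p3) -> ([](p1 | p3) -> []~p3)):
1. ~([]((p1 | p3) -> ~p3) -> ([](p1 | p3) -> []~p3)), u
2. []((p1 | p3) -> ~p3), u
3. ~([](p1 | p3) -> []~p3), u
4. [](p1 | p3), u
5. ~[]~p3, u
6. p3, v
7. (p1 | p3) -> ~p3, v
8. p1 | p3, v
9. ~(p1 | p3), v
10. ~p1, v
11. ~p3, v
Accessibility: uRv
Branch closes: p3 and ~p3 both at v.
Every branch of the negation's tableau closes; the branch above is one of them.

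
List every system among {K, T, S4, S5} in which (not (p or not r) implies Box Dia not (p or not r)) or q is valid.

S4-tableau for the negation not ((not (p or not r) implies Box Dia not (p or not r)) or q):
1. not ((not (p or not r) implies Box Dia not (p or not r)) or q), 0
2. not (not (p or not r) implies Box Dia not (p or not r)), 0
3. not q, 0
4. not (p or not r), 0
5. not Box Dia not (p or not r), 0
6. not p, 0
7. r, 0
8. not Dia not (p or not r), 1
9. p or not r, 1
10. not r, 1
Accessibility: 0R0, 0R1, 1R1
Complete open branch: countermodel on an S4-frame, so not valid in S4, nor in K, T (the same frame is also a K-frame and a T-frame).
S5-tableau for the negation not ((not (p or not r) implies Box Dia not (p or not r)) or q):
1. not ((not (p or not r) implies Box Dia not (p or not r)) or q), 0
2. not (not (p or not r) implies Box Dia not (p or not r)), 0
3. not q, 0
4. not (p or not r), 0
5. not Box Dia not (p or not r), 0
6. not p, 0
7. r, 0
8. not Dia not (p or not r), 1
9. p or not r, 0
10. p or not r, 1
11. not r, 0
Accessibility: 0R0, 0R1, 1R0, 1R1
Branch closes: r and not r both at 0.
Every branch closes (one shown): valid in S5.

S5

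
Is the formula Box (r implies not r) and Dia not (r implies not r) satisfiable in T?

1. Box (r implies not r) and Dia not (r implies not r), u
2. Box (r implies not r), u
3. Dia not (r implies not r), u
4. r implies not r, u
5. not r, u
6. not (r implies not r), v
7. r, v
8. r implies not r, v
9. not r, v
Accessibility: uRu, uRv, vRv
Branch closes: r and not r both at v.
(One branch shown.) All branches close.

Unsatisfiable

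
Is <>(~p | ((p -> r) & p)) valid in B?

Tableau for the negation ~<>(~p | ((p -> r) & p)):
1. ~<>(~p | ((p -> r) & p)), 0
2. ~(~p | ((p -> r) & p)), 0
3. p, 0
4. ~((p -> r) & p), 0
5. ~(p -> r), 0
6. ~r, 0
Accessibility: 0R0
The negation has an open branch (countermodel exists).

No, not valid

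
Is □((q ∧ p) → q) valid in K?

Yes, valid

Tableau for the negation ¬□((q ∧ p) → q):
1. ¬□((q ∧ p) → q), u
2. ¬((q ∧ p) → q), v   [¬□-rule on 1: fresh world v, uRv]
3. q ∧ p, v   [¬→-rule on 2]
4. ¬q, v   [¬→-rule on 2]
5. q, v   [∧-rule on 3]
6. p, v   [∧-rule on 3]
Accessibility: uRv
Branch closes: q and ¬q both at v.
All branches of the negation close; one closing branch shown above.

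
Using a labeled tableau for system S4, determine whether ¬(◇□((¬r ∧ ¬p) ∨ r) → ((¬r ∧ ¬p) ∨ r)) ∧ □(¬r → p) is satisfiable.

1. ¬(◇□((¬r ∧ ¬p) ∨ r) → ((¬r ∧ ¬p) ∨ r)) ∧ □(¬r → p), u
2. ¬(◇□((¬r ∧ ¬p) ∨ r) → ((¬r ∧ ¬p) ∨ r)), u
3. □(¬r → p), u
4. ◇□((¬r ∧ ¬p) ∨ r), u
5. ¬((¬r ∧ ¬p) ∨ r), u
6. ¬(¬r ∧ ¬p), u
7. ¬r, u
8. ¬r → p, u
9. p, u
10. □((¬r ∧ ¬p) ∨ r), v
11. ¬r → p, v
12. (¬r ∧ ¬p) ∨ r, v
13. p, v
14. r, v
Accessibility: uRu, uRv, vRv

Satisfiable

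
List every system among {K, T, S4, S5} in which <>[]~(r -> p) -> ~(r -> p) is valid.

S5

S5-tableau for the negation ~(<>[]~(r -> p) -> ~(r -> p)):
1. ~(<>[]~(r -> p) -> ~(r -> p)), 0
2. <>[]~(r -> p), 0
3. r -> p, 0
4. p, 0
5. []~(r -> p), 1
6. ~(r -> p), 0
7. r, 0
8. ~p, 0
Accessibility: 0R0, 0R1, 1R0, 1R1
Branch closes: p and ~p both at 0.
Every branch closes (one shown): valid in S5.
S4-tableau for the negation ~(<>[]~(r -> p) -> ~(r -> p)):
1. ~(<>[]~(r -> p) -> ~(r -> p)), 0
2. <>[]~(r -> p), 0
3. r -> p, 0
4. p, 0
5. []~(r -> p), 1
6. ~(r -> p), 1
7. r, 1
8. ~p, 1
Accessibility: 0R0, 0R1, 1R1
Complete open branch: countermodel on an S4-frame, so not valid in S4, nor in K, T (the same frame is also a K-frame and a T-frame).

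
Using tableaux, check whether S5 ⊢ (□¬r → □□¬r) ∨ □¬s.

Valid

Tableau for the negation ¬((□¬r → □□¬r) ∨ □¬s):
1. ¬((□¬r → □□¬r) ∨ □¬s), u
2. ¬(□¬r → □□¬r), u   [¬∨-rule on 1]
3. ¬□¬s, u   [¬∨-rule on 1]
4. □¬r, u   [¬→-rule on 2]
5. ¬□□¬r, u   [¬→-rule on 2]
6. ¬r, u   [□-rule on 4 via uRu]
7. s, v   [¬□-rule on 3: fresh world v, uRv]
8. ¬r, v   [□-rule on 4 via uRv]
9. ¬□¬r, w   [¬□-rule on 5: fresh world w, uRw]
10. ¬r, w   [□-rule on 4 via uRw]
11. r, x   [¬□-rule on 9: fresh world x, wRx]
12. ¬r, x   [□-rule on 4 via uRx]
Accessibility: uRu, uRv, uRw, uRx, vRu, vRv, vRw, vRx, wRu, wRv, wRw, wRx, xRu, xRv, xRw, xRx
Branch closes: r and ¬r both at x.
All branches of the negation close; one closing branch shown above.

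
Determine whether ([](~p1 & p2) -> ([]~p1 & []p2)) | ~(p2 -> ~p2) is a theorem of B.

Valid

Tableau for the negation ~(([](~p1 & p2) -> ([]~p1 & []p2)) | ~(p2 -> ~p2)):
1. ~(([](~p1 & p2) -> ([]~p1 & []p2)) | ~(p2 -> ~p2)), u
2. ~([](~p1 & p2) -> ([]~p1 & []p2)), u
3. p2 -> ~p2, u
4. [](~p1 & p2), u
5. ~([]~p1 & []p2), u
6. ~p1 & p2, u
7. ~p1, u
8. p2, u
9. ~p2, u
Accessibility: uRu
Branch closes: p2 and ~p2 both at u.
Every branch of the negation's tableau closes; the branch above is one of them.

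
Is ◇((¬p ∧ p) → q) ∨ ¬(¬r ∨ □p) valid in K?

Tableau for the negation ¬(◇((¬p ∧ p) → q) ∨ ¬(¬r ∨ □p)):
1. ¬(◇((¬p ∧ p) → q) ∨ ¬(¬r ∨ □p)), 0
2. ¬◇((¬p ∧ p) → q), 0   [¬∨-rule on 1]
3. ¬r ∨ □p, 0   [¬∨-rule on 1]
4. □p, 0   [∨-rule on 3 (branches; this branch)]
The negation has an open branch (countermodel exists).

Not valid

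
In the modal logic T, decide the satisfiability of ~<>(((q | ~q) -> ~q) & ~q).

1. ~<>(((q | ~q) -> ~q) & ~q), w0
2. ~(((q | ~q) -> ~q) & ~q), w0
3. q, w0
Accessibility: w0Rw0

Yes, satisfiable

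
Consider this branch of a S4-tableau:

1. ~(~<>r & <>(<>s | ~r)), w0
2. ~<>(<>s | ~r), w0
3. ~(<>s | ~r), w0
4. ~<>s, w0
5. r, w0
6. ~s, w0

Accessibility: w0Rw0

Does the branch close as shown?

No, open

There is no literal clash: for every atom and world, at most one sign appears.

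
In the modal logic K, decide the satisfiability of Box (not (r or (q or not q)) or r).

Yes, satisfiable

1. Box (not (r or (q or not q)) or r), w0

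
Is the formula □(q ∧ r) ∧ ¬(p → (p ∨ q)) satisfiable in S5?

Unsatisfiable (every branch closes)

1. □(q ∧ r) ∧ ¬(p → (p ∨ q)), 0
2. □(q ∧ r), 0
3. ¬(p → (p ∨ q)), 0
4. p, 0
5. ¬(p ∨ q), 0
6. ¬p, 0
7. ¬q, 0
Accessibility: 0R0
Branch closes: p and ¬p both at 0.
(One branch shown.) All branches close.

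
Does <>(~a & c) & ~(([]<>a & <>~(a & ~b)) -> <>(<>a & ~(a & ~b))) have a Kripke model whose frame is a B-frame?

1. <>(~a & c) & ~(([]<>a & <>~(a & ~b)) -> <>(<>a & ~(a & ~b))), 0
2. <>(~a & c), 0   [&-rule on 1]
3. ~(([]<>a & <>~(a & ~b)) -> <>(<>a & ~(a & ~b))), 0   [&-rule on 1]
4. []<>a & <>~(a & ~b), 0   [~->-rule on 3]
5. ~<>(<>a & ~(a & ~b)), 0   [~->-rule on 3]
6. []<>a, 0   [&-rule on 4]
7. <>~(a & ~b), 0   [&-rule on 4]
8. ~(<>a & ~(a & ~b)), 0   [~<>-rule on 5 via 0R0]
9. <>a, 0   [[]-rule on 6 via 0R0]
10. ~<>a, 0   [~&-rule on 8 (branches; this branch)]
11. ~a, 0   [~<>-rule on 10 via 0R0]
12. ~a & c, 1   [<>-rule on 2: fresh world 1, 0R1]
13. ~a, 1   [&-rule on 12]
14. c, 1   [&-rule on 12]
15. ~(<>a & ~(a & ~b)), 1   [~<>-rule on 5 via 0R1]
16. <>a, 1   [[]-rule on 6 via 0R1]
17. ~<>a, 1   [~&-rule on 15 (branches; this branch)]
18. ~(a & ~b), 2   [<>-rule on 7: fresh world 2, 0R2]
19. ~(<>a & ~(a & ~b)), 2   [~<>-rule on 5 via 0R2]
20. <>a, 2   [[]-rule on 6 via 0R2]
21. ~a, 2   [~<>-rule on 10 via 0R2]
22. b, 2   [~&-rule on 18 (branches; this branch)]
23. ~<>a, 2   [~&-rule on 19 (branches; this branch)]
24. a, 3   [<>-rule on 9: fresh world 3, 0R3]
25. ~(<>a & ~(a & ~b)), 3   [~<>-rule on 5 via 0R3]
26. <>a, 3   [[]-rule on 6 via 0R3]
27. ~a, 3   [~<>-rule on 10 via 0R3]
Accessibility: 0R0, 0R1, 0R2, 0R3, 1R0, 1R1, 2R0, 2R2, 3R0, 3R3
Branch closes: a and ~a both at 3.
All branches of the tableau close; one closing branch shown above.

No, unsatisfiable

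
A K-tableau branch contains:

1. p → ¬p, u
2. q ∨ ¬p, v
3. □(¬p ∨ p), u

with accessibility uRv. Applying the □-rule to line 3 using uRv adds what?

¬p ∨ p, v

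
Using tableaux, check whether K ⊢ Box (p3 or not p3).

Valid in K

Tableau for the negation not Box (p3 or not p3):
1. not Box (p3 or not p3), u
2. not (p3 or not p3), v   [neg-Box-rule on 1: fresh world v, uRv]
3. not p3, v   [neg-or-rule on 2]
4. p3, v   [neg-or-rule on 2]
Accessibility: uRv
Branch closes: p3 and not p3 both at v.
All branches of the negation close; one closing branch shown above.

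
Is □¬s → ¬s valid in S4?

Tableau for the negation ¬(□¬s → ¬s):
1. ¬(□¬s → ¬s), u
2. □¬s, u
3. s, u
4. ¬s, u
Accessibility: uRu
Branch closes: s and ¬s both at u.
All branches of the negation close; one closing branch shown above.

Yes, valid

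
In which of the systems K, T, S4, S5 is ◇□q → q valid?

S5-tableau for the negation ¬(◇□q → q):
1. ¬(◇□q → q), w0
2. ◇□q, w0   [¬→-rule on 1]
3. ¬q, w0   [¬→-rule on 1]
4. □q, w1   [◇-rule on 2: fresh world w1, w0Rw1]
5. q, w0   [□-rule on 4 via w1Rw0]
Accessibility: w0Rw0, w0Rw1, w1Rw0, w1Rw1
Branch closes: q and ¬q both at w0.
Every branch closes (one shown): valid in S5.
S4-tableau for the negation ¬(◇□q → q):
1. ¬(◇□q → q), w0
2. ◇□q, w0   [¬→-rule on 1]
3. ¬q, w0   [¬→-rule on 1]
4. □q, w1   [◇-rule on 2: fresh world w1, w0Rw1]
5. q, w1   [□-rule on 4 via w1Rw1]
Accessibility: w0Rw0, w0Rw1, w1Rw1
Complete open branch: countermodel on an S4-frame, so not valid in S4, nor in K, T (the same frame is also a K-frame and a T-frame).

S5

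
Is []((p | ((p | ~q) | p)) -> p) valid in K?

Tableau for the negation ~[]((p | ((p | ~q) | p)) -> p):
1. ~[]((p | ((p | ~q) | p)) -> p), w0
2. ~((p | ((p | ~q) | p)) -> p), w1
3. p | ((p | ~q) | p), w1
4. ~p, w1
5. (p | ~q) | p, w1
6. p | ~q, w1
7. ~q, w1
Accessibility: w0Rw1
The negation has an open branch (countermodel exists).

Not valid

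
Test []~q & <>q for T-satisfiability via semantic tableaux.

1. []~q & <>q, 0
2. []~q, 0
3. <>q, 0
4. ~q, 0
5. q, 1
6. ~q, 1
Accessibility: 0R0, 0R1, 1R1
Branch closes: q and ~q both at 1.
(One branch shown.) All branches close.

Unsatisfiable (every branch closes)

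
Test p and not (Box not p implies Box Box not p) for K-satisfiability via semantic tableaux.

Satisfiable (open branch found)

1. p and not (Box not p implies Box Box not p), 0
2. p, 0   [and-rule on 1]
3. not (Box not p implies Box Box not p), 0   [and-rule on 1]
4. Box not p, 0   [neg-implies-rule on 3]
5. not Box Box not p, 0   [neg-implies-rule on 3]
6. not Box not p, 1   [neg-Box-rule on 5: fresh world 1, 0R1]
7. not p, 1   [Box-rule on 4 via 0R1]
8. p, 2   [neg-Box-rule on 6: fresh world 2, 1R2]
Accessibility: 0R1, 1R2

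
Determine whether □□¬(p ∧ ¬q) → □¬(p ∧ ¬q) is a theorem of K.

Not valid

Tableau for the negation ¬(□□¬(p ∧ ¬q) → □¬(p ∧ ¬q)):
1. ¬(□□¬(p ∧ ¬q) → □¬(p ∧ ¬q)), w0
2. □□¬(p ∧ ¬q), w0
3. ¬□¬(p ∧ ¬q), w0
4. p ∧ ¬q, w1
5. p, w1
6. ¬q, w1
7. □¬(p ∧ ¬q), w1
Accessibility: w0Rw1
The negation has an open branch (countermodel exists).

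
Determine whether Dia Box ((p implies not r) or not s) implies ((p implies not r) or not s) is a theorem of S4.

Tableau for the negation not (Dia Box ((p implies not r) or not s) implies ((p implies not r) or not s)):
1. not (Dia Box ((p implies not r) or not s) implies ((p implies not r) or not s)), w0
2. Dia Box ((p implies not r) or not s), w0
3. not ((p implies not r) or not s), w0
4. not (p implies not r), w0
5. s, w0
6. p, w0
7. r, w0
8. Box ((p implies not r) or not s), w1
9. (p implies not r) or not s, w1
10. not s, w1
Accessibility: w0Rw0, w0Rw1, w1Rw1
The negation has an open branch (countermodel exists).

Not valid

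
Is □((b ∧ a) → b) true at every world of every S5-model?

Tableau for the negation ¬□((b ∧ a) → b):
1. ¬□((b ∧ a) → b), w0
2. ¬((b ∧ a) → b), w1   [¬□-rule on 1: fresh world w1, w0Rw1]
3. b ∧ a, w1   [¬→-rule on 2]
4. ¬b, w1   [¬→-rule on 2]
5. b, w1   [∧-rule on 3]
6. a, w1   [∧-rule on 3]
Accessibility: w0Rw0, w0Rw1, w1Rw0, w1Rw1
Branch closes: b and ¬b both at w1.
Every branch of the negation's tableau closes; the branch above is one of them.

Yes, valid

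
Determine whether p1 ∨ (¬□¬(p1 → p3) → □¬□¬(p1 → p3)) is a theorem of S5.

Tableau for the negation ¬(p1 ∨ (¬□¬(p1 → p3) → □¬□¬(p1 → p3))):
1. ¬(p1 ∨ (¬□¬(p1 → p3) → □¬□¬(p1 → p3))), u
2. ¬p1, u
3. ¬(¬□¬(p1 → p3) → □¬□¬(p1 → p3)), u
4. ¬□¬(p1 → p3), u
5. ¬□¬□¬(p1 → p3), u
6. p1 → p3, v
7. p3, v
8. □¬(p1 → p3), w
9. ¬(p1 → p3), u
10. p1, u
11. ¬p3, u
Accessibility: uRu, uRv, uRw, vRu, vRv, vRw, wRu, wRv, wRw
Branch closes: p1 and ¬p1 both at u.
Every branch of the negation's tableau closes; the branch above is one of them.

Yes, valid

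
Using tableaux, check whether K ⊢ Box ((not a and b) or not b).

No, not valid

Tableau for the negation not Box ((not a and b) or not b):
1. not Box ((not a and b) or not b), w0
2. not ((not a and b) or not b), w1
3. not (not a and b), w1
4. b, w1
5. a, w1
Accessibility: w0Rw1
The negation has an open branch (countermodel exists).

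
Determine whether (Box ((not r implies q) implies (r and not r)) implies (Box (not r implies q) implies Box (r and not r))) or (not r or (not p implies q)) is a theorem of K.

Valid

Tableau for the negation not ((Box ((not r implies q) implies (r and not r)) implies (Box (not r implies q) implies Box (r and not r))) or (not r or (not p implies q))):
1. not ((Box ((not r implies q) implies (r and not r)) implies (Box (not r implies q) implies Box (r and not r))) or (not r or (not p implies q))), u
2. not (Box ((not r implies q) implies (r and not r)) implies (Box (not r implies q) implies Box (r and not r))), u
3. not (not r or (not p implies q)), u
4. Box ((not r implies q) implies (r and not r)), u
5. not (Box (not r implies q) implies Box (r and not r)), u
6. r, u
7. not (not p implies q), u
8. Box (not r implies q), u
9. not Box (r and not r), u
10. not p, u
11. not q, u
12. not (r and not r), v
13. (not r implies q) implies (r and not r), v
14. not r implies q, v
15. not r, v
16. not (not r implies q), v
17. not q, v
18. q, v
Accessibility: uRv
Branch closes: q and not q both at v.
Every branch of the negation's tableau closes; the branch above is one of them.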